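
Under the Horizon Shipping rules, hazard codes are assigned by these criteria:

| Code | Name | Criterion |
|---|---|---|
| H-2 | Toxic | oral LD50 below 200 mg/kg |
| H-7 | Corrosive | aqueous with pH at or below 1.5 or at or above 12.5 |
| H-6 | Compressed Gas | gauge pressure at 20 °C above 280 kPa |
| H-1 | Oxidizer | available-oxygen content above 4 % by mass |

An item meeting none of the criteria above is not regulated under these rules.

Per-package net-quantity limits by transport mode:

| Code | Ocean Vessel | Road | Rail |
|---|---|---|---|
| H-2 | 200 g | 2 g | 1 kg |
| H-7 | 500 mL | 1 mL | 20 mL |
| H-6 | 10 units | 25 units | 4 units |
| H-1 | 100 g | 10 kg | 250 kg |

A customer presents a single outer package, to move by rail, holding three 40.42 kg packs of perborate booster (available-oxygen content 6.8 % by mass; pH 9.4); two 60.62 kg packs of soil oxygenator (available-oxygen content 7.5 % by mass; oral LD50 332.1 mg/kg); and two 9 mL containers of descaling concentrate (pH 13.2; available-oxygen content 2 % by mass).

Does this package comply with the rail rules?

Yes

The perborate booster has available-oxygen content 6.8 % by mass, which is > 4 % by mass, so it is Code H-1 (Oxidizer).
Available-oxygen content 7.5 % by mass meets the Code H-1 criterion (Oxidizer), so the soil oxygenator is Code H-1.
The descaling concentrate has pH 13.2, which is ≥ 12.5, so it is Code H-7 (Corrosive).
Code H-1 net quantity: (three 40.42 kg packs = 121.26 kg) + (two 60.62 kg packs = 121.24 kg) = 242.5 kg.
242.5 kg ≤ 250 kg (rail limit, Code H-1) — within limit.
Code H-7 quantity: two 9 mL containers = 18 mL.
18 mL ≤ 20 mL (rail limit, Code H-7) — within limit.
Every hazard code is within its rail limit and no segregation rule is violated.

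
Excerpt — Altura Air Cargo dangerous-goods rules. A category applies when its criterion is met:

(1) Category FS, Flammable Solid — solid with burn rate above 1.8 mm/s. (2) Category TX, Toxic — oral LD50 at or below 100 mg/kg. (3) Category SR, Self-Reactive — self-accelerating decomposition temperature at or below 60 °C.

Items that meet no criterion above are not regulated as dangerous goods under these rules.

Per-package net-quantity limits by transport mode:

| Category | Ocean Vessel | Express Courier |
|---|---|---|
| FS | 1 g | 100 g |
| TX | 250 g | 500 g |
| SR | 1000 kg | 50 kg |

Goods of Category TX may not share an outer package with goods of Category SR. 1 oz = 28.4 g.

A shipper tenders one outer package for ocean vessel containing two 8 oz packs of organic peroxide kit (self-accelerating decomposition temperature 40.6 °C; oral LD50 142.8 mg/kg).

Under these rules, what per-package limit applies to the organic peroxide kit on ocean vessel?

1000 kg

Organic peroxide kit: self-accelerating decomposition temperature 40.6 °C ≤ 60 °C → Category SR (Self-Reactive).
The ocean vessel limit for Category SR is 1000 kg.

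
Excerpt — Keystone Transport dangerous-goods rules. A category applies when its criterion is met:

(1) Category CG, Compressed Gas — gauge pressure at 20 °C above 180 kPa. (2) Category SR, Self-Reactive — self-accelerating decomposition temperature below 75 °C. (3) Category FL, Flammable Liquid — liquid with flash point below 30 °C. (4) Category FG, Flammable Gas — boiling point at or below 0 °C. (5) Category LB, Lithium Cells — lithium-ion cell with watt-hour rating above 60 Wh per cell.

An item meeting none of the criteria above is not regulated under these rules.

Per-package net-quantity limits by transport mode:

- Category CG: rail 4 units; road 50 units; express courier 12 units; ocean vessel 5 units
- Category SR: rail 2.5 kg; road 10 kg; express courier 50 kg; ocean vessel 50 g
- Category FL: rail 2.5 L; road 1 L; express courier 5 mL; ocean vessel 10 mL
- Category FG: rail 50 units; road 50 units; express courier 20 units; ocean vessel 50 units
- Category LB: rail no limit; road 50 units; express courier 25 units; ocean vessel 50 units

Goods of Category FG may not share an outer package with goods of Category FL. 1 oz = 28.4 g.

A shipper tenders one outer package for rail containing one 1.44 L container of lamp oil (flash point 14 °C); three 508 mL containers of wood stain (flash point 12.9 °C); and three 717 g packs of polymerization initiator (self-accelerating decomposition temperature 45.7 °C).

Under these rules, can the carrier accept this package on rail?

No

Flash point 14 °C meets the Category FL criterion (Flammable Liquid), so the lamp oil is Category FL.
Flash point 12.9 °C meets the Category FL criterion (Flammable Liquid), so the wood stain is Category FL.
Polymerization initiator: self-accelerating decomposition temperature 45.7 °C < 75 °C → Category SR (Self-Reactive).
Total Category FL: 1.44 L + (three 508 mL containers = 1.524 L) = 2.964 L.
2.964 L > 2.5 L (rail limit, Category FL) — over the limit.
Category SR quantity: three 717 g packs = 2.151 kg.
2.151 kg ≤ 2.5 kg (rail limit, Category SR) — within limit.
The segregation rule (Category FG with Category FL) does not apply to Category FL with Category SR.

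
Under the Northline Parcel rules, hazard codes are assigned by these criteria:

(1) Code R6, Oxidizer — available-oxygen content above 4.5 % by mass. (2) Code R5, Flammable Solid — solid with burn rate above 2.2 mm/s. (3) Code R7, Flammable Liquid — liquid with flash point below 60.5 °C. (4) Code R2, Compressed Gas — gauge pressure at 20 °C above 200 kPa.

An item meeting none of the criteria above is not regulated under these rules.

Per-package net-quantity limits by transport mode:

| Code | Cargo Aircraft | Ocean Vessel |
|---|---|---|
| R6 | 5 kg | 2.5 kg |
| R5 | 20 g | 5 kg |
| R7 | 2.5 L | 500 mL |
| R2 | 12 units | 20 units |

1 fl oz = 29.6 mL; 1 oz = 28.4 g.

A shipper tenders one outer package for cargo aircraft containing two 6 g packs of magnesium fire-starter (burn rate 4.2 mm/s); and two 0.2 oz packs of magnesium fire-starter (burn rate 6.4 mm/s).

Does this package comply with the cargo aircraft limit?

With burn rate 4.2 mm/s (> 2.2 mm/s), the magnesium fire-starter falls in Code R5.
Burn rate 6.4 mm/s meets the Code R5 criterion (Flammable Solid), so the magnesium fire-starter is Code R5.
Total Code R5: (two 6 g packs = 12 g) + (two 0.2 oz packs = 11.36 g) = 23.36 g.
That exceeds the Code R5 cargo aircraft limit of 20 g.

No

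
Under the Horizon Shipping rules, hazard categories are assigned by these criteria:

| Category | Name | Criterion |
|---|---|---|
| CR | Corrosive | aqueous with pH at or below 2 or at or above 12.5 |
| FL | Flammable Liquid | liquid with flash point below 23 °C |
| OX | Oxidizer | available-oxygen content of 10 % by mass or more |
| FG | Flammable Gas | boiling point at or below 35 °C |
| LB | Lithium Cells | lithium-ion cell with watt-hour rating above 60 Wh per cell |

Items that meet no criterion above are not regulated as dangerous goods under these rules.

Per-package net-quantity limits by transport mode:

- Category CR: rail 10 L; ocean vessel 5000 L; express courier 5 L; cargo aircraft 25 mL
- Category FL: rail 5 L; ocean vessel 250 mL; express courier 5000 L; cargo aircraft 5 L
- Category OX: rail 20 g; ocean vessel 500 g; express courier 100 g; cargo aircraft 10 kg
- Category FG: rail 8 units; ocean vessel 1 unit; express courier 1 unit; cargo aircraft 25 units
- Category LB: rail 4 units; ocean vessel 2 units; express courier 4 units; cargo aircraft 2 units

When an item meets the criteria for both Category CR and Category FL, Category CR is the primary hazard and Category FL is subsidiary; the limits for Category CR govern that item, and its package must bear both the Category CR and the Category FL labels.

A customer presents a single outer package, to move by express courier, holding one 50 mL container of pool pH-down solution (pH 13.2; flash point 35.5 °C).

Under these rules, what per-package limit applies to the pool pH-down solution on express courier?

5 L

The pool pH-down solution has pH 13.2, which is ≥ 12.5, so it is Category CR (Corrosive).
The express courier limit for Category CR is 5 L.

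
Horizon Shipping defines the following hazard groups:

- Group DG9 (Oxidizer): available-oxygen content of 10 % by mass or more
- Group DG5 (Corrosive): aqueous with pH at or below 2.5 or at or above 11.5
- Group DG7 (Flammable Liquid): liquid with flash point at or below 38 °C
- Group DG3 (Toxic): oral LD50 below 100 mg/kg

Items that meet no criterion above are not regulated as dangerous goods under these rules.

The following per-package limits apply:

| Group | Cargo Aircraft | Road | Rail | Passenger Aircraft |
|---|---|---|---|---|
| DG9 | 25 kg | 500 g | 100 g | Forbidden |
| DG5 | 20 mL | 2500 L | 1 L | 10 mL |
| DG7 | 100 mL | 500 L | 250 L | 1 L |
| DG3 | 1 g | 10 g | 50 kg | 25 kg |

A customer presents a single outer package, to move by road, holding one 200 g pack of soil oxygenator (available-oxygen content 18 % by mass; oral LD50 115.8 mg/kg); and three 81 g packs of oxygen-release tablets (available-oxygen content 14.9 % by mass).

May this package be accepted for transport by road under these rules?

With available-oxygen content 18 % by mass (≥ 10 % by mass), the soil oxygenator falls in Group DG9.
Oxygen-release tablets: available-oxygen content 14.9 % by mass ≥ 10 % by mass → Group DG9 (Oxidizer).
Total Group DG9: 200 g + (three 81 g packs = 243 g) = 443 g.
That is within the Group DG9 road limit of 500 g.

Yes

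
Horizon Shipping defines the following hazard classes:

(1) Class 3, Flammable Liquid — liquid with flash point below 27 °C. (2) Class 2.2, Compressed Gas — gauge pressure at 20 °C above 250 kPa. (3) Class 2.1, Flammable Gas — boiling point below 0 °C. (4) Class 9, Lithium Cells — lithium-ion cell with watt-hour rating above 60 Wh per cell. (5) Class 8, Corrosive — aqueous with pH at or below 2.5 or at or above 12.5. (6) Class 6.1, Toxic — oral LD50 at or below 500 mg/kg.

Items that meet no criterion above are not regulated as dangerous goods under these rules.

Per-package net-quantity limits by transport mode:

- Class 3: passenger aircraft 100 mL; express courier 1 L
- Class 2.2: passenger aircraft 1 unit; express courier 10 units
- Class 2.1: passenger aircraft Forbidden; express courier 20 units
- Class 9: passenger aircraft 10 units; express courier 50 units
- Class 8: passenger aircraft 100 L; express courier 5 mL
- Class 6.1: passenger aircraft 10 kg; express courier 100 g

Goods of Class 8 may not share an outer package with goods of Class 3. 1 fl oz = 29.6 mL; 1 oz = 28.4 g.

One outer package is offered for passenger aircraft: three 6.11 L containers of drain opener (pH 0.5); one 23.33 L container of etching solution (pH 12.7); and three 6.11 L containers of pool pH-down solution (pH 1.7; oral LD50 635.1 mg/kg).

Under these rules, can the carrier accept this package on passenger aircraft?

Drain opener: pH 0.5 ≤ 2.5 → Class 8 (Corrosive).
The etching solution has pH 12.7, which is ≥ 12.5, so it is Class 8 (Corrosive).
With pH 1.7 (≤ 2.5), the pool pH-down solution falls in Class 8.
Total Class 8: (three 6.11 L containers = 18.33 L) + 23.33 L + (three 6.11 L containers = 18.33 L) = 59.99 L.
That is within the Class 8 passenger aircraft limit of 100 L.

Yes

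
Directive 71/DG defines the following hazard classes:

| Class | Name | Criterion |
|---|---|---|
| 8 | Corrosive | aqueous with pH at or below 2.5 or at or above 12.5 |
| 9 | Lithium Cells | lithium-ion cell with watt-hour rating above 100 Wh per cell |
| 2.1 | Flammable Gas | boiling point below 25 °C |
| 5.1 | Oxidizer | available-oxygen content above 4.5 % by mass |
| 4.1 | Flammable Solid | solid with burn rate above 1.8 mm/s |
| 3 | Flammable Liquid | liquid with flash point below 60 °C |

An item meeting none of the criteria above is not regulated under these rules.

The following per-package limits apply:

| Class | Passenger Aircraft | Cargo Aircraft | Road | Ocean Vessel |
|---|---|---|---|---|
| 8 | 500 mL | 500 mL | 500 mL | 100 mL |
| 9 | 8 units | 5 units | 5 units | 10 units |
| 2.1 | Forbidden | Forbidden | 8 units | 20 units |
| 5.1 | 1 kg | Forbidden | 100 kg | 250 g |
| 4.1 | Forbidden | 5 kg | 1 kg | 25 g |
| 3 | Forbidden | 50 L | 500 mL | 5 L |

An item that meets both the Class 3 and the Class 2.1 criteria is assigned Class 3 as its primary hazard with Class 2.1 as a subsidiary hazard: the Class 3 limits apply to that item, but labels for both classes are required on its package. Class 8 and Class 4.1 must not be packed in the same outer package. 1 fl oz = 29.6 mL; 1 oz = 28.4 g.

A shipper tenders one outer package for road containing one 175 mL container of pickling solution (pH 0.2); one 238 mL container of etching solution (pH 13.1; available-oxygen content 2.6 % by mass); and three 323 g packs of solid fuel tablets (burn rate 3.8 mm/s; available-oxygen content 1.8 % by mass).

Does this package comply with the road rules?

No

Pickling solution: pH 0.2 ≤ 2.5 → Class 8 (Corrosive).
The etching solution has pH 13.1, which is ≥ 12.5, so it is Class 8 (Corrosive).
The solid fuel tablets have burn rate 3.8 mm/s, which is > 1.8 mm/s, so they are Class 4.1 (Flammable Solid).
Class 8 net quantity: 175 mL + 238 mL = 413 mL.
That is within the Class 8 road limit of 500 mL.
Class 4.1 quantity: three 323 g packs = 969 g.
That is within the Class 4.1 road limit of 1 kg.
Class 8 and Class 4.1 may not share an outer package.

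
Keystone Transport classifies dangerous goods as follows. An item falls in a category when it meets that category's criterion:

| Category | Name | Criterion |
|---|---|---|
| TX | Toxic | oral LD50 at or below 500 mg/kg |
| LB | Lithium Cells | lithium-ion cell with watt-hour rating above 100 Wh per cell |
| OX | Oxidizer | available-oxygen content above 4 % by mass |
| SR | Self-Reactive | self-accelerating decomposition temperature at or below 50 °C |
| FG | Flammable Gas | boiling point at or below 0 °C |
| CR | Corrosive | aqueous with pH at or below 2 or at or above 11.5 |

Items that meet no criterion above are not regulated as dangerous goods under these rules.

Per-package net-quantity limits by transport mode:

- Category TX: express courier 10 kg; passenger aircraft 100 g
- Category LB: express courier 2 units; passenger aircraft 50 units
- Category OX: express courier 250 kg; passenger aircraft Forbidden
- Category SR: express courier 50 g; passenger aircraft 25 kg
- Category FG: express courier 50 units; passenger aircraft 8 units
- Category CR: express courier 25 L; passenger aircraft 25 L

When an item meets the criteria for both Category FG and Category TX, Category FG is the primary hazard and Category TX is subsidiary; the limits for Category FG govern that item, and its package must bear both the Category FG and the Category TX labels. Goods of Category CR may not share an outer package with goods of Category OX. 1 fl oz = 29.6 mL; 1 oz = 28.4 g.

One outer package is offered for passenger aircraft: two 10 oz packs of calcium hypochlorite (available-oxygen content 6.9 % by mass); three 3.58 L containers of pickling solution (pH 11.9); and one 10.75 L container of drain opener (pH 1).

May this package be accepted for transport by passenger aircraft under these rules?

Available-oxygen content 6.9 % by mass meets the Category OX criterion (Oxidizer), so the calcium hypochlorite is Category OX.
The pickling solution has pH 11.9, which is ≥ 11.5, so it is Category CR (Corrosive).
The drain opener has pH 1, which is ≤ 2, so it is Category CR (Corrosive).
Category CR net quantity: (three 3.58 L containers = 10.74 L) + 10.75 L = 21.49 L.
21.49 L is within the passenger aircraft limit of 25 L for Category CR.
Category OX quantity: two 10 oz packs = 568 g.
By passenger aircraft, Category OX is Forbidden regardless of quantity.
Category CR and Category OX may not share an outer package.

No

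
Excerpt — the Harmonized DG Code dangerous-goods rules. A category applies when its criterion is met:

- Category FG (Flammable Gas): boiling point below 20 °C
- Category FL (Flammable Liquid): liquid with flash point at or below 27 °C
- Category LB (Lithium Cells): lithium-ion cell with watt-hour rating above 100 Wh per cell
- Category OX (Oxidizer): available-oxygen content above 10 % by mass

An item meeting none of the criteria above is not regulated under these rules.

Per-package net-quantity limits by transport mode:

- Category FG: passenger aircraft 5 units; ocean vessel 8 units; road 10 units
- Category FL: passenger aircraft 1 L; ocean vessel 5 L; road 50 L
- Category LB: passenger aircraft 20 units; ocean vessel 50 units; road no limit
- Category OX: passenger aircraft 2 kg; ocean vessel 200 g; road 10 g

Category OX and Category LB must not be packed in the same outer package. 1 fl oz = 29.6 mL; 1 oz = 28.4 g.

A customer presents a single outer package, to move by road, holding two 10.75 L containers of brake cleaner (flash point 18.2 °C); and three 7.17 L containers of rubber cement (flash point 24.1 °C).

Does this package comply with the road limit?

Yes

The brake cleaner has flash point 18.2 °C, which is ≤ 27 °C, so it is Category FL (Flammable Liquid).
With flash point 24.1 °C (≤ 27 °C), the rubber cement falls in Category FL.
Category FL net quantity: (two 10.75 L containers = 21.5 L) + (three 7.17 L containers = 21.51 L) = 43.01 L.
43.01 L is within the road limit of 50 L for Category FL.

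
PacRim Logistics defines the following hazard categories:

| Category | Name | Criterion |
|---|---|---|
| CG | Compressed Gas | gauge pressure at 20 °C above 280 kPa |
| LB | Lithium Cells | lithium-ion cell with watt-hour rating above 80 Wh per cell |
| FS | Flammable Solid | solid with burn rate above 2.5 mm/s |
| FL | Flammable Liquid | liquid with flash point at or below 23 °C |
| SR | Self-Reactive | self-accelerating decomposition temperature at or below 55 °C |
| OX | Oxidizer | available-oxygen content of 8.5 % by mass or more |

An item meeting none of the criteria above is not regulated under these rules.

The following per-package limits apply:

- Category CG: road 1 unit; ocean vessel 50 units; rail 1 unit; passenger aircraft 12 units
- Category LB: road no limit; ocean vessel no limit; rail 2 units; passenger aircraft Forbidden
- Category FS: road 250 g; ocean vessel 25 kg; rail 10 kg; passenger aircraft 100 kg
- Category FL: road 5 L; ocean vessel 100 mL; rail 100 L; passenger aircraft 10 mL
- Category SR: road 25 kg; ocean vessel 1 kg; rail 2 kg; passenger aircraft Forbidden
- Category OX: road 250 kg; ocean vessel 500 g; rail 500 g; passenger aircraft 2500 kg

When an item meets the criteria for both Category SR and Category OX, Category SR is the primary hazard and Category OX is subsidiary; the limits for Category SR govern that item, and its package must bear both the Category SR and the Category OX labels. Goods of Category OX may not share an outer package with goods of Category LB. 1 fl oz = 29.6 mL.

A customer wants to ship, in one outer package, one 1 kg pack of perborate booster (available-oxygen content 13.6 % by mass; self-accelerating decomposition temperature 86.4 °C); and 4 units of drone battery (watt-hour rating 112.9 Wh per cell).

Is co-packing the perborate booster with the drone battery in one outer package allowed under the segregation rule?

No

Perborate booster: available-oxygen content 13.6 % by mass ≥ 8.5 % by mass → Category OX (Oxidizer).
With watt-hour rating 112.9 Wh per cell (> 80 Wh per cell), the drone battery falls in Category LB.
Category OX and Category LB may not share an outer package.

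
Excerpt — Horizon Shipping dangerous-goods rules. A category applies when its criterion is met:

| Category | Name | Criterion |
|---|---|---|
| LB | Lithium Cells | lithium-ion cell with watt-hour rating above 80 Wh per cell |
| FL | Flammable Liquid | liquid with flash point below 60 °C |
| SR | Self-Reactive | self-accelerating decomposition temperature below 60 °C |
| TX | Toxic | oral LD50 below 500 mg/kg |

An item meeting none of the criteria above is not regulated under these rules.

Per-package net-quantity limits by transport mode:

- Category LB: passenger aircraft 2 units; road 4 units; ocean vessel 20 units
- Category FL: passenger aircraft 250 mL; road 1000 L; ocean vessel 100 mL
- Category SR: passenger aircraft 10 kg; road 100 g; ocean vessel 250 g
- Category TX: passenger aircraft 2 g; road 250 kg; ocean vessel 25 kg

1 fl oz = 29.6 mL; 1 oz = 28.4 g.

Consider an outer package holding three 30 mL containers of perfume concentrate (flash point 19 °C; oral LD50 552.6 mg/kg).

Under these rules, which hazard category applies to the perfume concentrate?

With flash point 19 °C (< 60 °C), the perfume concentrate falls in Category FL.

Category FL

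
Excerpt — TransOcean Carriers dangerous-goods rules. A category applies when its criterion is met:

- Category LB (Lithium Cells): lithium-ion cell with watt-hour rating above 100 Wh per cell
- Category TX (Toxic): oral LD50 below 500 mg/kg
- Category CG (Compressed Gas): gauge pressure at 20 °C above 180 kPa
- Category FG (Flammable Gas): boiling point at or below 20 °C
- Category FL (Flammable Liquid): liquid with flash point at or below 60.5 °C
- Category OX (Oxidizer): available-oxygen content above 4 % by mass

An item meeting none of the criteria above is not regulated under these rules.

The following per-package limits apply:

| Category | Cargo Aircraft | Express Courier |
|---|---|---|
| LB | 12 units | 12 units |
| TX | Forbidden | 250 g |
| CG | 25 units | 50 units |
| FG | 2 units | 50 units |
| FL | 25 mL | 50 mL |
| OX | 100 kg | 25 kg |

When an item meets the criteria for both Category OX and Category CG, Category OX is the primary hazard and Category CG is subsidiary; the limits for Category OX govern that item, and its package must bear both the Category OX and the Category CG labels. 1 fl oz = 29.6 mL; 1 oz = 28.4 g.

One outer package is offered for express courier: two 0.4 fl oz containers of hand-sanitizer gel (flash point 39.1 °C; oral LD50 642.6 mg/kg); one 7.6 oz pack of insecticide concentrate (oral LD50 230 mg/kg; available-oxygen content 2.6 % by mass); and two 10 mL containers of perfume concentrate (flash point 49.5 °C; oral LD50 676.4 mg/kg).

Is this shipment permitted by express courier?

Flash point 39.1 °C meets the Category FL criterion (Flammable Liquid), so the hand-sanitizer gel is Category FL.
With oral LD50 230 mg/kg (< 500 mg/kg), the insecticide concentrate falls in Category TX.
Perfume concentrate: flash point 49.5 °C ≤ 60.5 °C → Category FL (Flammable Liquid).
Category FL net quantity: (two 0.4 fl oz containers = 23.68 mL) + (two 10 mL containers = 20 mL) = 43.68 mL.
43.68 mL ≤ 50 mL (express courier limit, Category FL) — within limit.
Category TX quantity: one 7.6 oz pack = 215.84 g.
215.84 g is within the express courier limit of 250 g for Category TX.
Every hazard category is within its express courier limit and no segregation rule is violated.

Yes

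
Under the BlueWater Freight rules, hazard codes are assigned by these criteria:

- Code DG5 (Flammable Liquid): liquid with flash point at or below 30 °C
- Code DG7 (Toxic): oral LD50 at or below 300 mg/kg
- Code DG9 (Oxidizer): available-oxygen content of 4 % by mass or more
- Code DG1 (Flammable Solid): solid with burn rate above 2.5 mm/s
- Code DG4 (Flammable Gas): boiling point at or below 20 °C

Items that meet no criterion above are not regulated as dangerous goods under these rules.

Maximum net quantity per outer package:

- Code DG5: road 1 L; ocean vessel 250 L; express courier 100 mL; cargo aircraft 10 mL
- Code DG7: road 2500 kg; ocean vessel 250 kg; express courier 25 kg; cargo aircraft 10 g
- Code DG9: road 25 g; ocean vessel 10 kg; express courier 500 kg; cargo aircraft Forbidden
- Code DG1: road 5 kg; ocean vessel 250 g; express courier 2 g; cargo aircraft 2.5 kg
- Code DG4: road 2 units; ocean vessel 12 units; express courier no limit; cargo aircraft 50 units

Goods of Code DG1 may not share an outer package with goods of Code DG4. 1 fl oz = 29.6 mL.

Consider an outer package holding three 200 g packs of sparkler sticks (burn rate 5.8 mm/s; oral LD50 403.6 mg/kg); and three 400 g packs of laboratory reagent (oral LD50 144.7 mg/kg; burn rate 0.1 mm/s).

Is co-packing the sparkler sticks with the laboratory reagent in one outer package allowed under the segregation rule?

Yes

Sparkler sticks: burn rate 5.8 mm/s > 2.5 mm/s → Code DG1 (Flammable Solid).
The laboratory reagent has oral LD50 144.7 mg/kg, which is ≤ 300 mg/kg, so it is Code DG7 (Toxic).
No segregation rule bars Code DG1 with Code DG7.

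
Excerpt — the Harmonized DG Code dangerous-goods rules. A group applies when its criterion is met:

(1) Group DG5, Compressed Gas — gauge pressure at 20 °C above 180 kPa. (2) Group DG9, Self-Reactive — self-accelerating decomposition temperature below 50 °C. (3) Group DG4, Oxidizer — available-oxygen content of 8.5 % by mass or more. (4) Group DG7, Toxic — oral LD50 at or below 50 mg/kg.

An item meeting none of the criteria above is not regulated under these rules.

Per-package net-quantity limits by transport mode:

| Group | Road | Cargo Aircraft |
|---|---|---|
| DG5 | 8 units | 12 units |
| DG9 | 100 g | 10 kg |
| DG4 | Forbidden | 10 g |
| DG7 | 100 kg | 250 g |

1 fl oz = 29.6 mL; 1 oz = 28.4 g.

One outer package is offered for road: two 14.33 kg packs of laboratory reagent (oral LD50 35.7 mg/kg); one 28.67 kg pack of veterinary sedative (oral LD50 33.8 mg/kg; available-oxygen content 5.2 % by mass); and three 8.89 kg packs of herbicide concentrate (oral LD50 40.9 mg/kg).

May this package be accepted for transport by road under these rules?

Yes

The laboratory reagent has oral LD50 35.7 mg/kg, which is ≤ 50 mg/kg, so it is Group DG7 (Toxic).
With oral LD50 33.8 mg/kg (≤ 50 mg/kg), the veterinary sedative falls in Group DG7.
The herbicide concentrate has oral LD50 40.9 mg/kg, which is ≤ 50 mg/kg, so it is Group DG7 (Toxic).
Group DG7 net quantity: (two 14.33 kg packs = 28.66 kg) + 28.67 kg + (three 8.89 kg packs = 26.67 kg) = 84 kg.
84 kg is within the road limit of 100 kg for Group DG7.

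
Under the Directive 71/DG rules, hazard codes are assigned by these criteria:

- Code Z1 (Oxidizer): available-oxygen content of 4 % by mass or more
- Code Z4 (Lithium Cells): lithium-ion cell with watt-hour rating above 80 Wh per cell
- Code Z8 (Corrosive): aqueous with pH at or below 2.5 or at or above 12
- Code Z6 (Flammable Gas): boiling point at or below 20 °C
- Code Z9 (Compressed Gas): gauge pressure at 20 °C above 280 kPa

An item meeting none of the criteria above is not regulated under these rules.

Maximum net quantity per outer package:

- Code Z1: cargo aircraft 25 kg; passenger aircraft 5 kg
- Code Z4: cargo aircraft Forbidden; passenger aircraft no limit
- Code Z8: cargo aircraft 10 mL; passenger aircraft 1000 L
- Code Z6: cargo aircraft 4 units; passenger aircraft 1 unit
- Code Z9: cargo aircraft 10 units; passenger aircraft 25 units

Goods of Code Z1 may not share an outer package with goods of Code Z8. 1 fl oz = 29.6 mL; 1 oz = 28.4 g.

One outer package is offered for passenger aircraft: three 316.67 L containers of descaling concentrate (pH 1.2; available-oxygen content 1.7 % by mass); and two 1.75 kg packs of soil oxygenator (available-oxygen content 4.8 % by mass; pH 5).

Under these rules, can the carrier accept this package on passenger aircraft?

With pH 1.2 (≤ 2.5), the descaling concentrate falls in Code Z8.
The soil oxygenator has available-oxygen content 4.8 % by mass, which is ≥ 4 % by mass, so it is Code Z1 (Oxidizer).
Code Z1 quantity: two 1.75 kg packs = 3.5 kg.
That is within the Code Z1 passenger aircraft limit of 5 kg.
Code Z8 quantity: three 316.67 L containers = 950.01 L.
950.01 L ≤ 1000 L (passenger aircraft limit, Code Z8) — within limit.
Code Z1 and Code Z8 may not share an outer package.

No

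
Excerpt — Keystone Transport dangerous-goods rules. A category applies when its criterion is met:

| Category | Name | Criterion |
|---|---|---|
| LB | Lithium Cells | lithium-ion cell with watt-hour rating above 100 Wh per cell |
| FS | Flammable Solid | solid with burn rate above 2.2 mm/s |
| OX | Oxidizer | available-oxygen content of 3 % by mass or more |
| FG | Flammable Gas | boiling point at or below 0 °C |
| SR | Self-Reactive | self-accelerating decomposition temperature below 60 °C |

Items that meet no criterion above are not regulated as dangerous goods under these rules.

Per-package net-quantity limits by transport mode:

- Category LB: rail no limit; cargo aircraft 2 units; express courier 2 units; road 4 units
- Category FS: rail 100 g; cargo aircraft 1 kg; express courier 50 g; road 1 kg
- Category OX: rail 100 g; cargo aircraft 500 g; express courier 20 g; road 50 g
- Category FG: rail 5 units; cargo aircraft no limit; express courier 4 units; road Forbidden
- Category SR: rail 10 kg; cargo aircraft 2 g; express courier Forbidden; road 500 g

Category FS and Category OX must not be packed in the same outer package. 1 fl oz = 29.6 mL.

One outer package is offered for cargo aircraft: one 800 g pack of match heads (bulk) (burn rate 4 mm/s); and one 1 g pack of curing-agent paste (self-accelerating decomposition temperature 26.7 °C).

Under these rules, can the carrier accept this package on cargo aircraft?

The match heads (bulk) have burn rate 4 mm/s, which is > 2.2 mm/s, so they are Category FS (Flammable Solid).
The curing-agent paste has self-accelerating decomposition temperature 26.7 °C, which is < 60 °C, so it is Category SR (Self-Reactive).
Category FS quantity: 800 g.
That is within the Category FS cargo aircraft limit of 1 kg.
Category SR quantity: 1 g.
1 g ≤ 2 g (cargo aircraft limit, Category SR) — within limit.
The segregation rule (Category FS with Category OX) does not apply to Category FS with Category SR.
Every hazard category is within its cargo aircraft limit and no segregation rule is violated.

Yes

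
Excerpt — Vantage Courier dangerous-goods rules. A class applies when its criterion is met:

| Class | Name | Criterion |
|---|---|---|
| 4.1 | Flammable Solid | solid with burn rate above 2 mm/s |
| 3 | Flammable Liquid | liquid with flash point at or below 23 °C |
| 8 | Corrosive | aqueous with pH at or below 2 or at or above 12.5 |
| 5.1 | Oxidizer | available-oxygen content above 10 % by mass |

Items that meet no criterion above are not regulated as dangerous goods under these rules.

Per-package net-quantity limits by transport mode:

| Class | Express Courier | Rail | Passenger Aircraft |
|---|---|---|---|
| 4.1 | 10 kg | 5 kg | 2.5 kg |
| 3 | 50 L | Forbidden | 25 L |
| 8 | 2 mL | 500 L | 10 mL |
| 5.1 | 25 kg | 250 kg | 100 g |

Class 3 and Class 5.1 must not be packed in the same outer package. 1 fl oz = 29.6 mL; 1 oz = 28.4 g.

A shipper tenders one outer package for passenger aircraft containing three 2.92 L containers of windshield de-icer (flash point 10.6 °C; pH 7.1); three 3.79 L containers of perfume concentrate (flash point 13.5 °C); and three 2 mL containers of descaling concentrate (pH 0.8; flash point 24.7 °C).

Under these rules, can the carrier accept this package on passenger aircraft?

The windshield de-icer has flash point 10.6 °C, which is ≤ 23 °C, so it is Class 3 (Flammable Liquid).
The perfume concentrate has flash point 13.5 °C, which is ≤ 23 °C, so it is Class 3 (Flammable Liquid).
The descaling concentrate has pH 0.8, which is ≤ 2, so it is Class 8 (Corrosive).
Class 3 net quantity: (three 2.92 L containers = 8.76 L) + (three 3.79 L containers = 11.37 L) = 20.13 L.
20.13 L is within the passenger aircraft limit of 25 L for Class 3.
Class 8 quantity: three 2 mL containers = 6 mL.
That is within the Class 8 passenger aircraft limit of 10 mL.
The segregation rule (Class 3 with Class 5.1) does not apply to Class 3 with Class 8.
Every hazard class is within its passenger aircraft limit and no segregation rule is violated.

Yes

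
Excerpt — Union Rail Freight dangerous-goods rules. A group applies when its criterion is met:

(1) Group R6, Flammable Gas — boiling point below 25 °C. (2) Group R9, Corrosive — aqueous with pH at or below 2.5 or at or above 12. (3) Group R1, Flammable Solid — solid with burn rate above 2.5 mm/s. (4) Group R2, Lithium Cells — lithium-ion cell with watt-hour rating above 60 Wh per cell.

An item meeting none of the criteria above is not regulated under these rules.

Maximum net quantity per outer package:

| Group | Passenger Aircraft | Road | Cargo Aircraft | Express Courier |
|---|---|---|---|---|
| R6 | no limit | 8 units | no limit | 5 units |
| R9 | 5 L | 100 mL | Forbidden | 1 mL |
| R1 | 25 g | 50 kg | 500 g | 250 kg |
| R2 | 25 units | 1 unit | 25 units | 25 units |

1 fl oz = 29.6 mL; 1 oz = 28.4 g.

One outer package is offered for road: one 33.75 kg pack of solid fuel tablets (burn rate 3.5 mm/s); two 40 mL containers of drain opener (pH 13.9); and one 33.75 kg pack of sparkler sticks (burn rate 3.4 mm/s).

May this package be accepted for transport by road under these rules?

No

The solid fuel tablets have burn rate 3.5 mm/s, which is > 2.5 mm/s, so they are Group R1 (Flammable Solid).
With pH 13.9 (≥ 12), the drain opener falls in Group R9.
With burn rate 3.4 mm/s (> 2.5 mm/s), the sparkler sticks fall in Group R1.
Total Group R1: 33.75 kg + 33.75 kg = 67.5 kg.
67.5 kg exceeds the road limit of 50 kg for Group R1.
Group R9 quantity: two 40 mL containers = 80 mL.
80 mL is within the road limit of 100 mL for Group R9.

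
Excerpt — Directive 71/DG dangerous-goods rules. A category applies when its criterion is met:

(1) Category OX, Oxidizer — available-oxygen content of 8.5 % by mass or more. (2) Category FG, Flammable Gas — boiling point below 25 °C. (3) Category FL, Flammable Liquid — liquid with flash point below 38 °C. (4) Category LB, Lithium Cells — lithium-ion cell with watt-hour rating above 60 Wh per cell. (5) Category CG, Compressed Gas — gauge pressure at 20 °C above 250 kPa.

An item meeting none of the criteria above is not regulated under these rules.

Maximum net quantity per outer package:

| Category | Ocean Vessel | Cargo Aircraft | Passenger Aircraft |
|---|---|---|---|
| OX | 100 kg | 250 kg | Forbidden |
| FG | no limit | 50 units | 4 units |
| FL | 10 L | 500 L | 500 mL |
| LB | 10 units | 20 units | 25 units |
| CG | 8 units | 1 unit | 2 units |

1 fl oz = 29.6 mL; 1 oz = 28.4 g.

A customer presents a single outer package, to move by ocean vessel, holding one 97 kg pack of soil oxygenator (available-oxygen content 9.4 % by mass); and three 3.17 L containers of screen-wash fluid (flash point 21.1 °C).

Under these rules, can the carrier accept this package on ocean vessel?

Yes

With available-oxygen content 9.4 % by mass (≥ 8.5 % by mass), the soil oxygenator falls in Category OX.
Screen-wash fluid: flash point 21.1 °C < 38 °C → Category FL (Flammable Liquid).
Category OX quantity: 97 kg.
97 kg is within the ocean vessel limit of 100 kg for Category OX.
Category FL quantity: three 3.17 L containers = 9.51 L.
9.51 L is within the ocean vessel limit of 10 L for Category FL.
Every hazard category is within its ocean vessel limit and no segregation rule is violated.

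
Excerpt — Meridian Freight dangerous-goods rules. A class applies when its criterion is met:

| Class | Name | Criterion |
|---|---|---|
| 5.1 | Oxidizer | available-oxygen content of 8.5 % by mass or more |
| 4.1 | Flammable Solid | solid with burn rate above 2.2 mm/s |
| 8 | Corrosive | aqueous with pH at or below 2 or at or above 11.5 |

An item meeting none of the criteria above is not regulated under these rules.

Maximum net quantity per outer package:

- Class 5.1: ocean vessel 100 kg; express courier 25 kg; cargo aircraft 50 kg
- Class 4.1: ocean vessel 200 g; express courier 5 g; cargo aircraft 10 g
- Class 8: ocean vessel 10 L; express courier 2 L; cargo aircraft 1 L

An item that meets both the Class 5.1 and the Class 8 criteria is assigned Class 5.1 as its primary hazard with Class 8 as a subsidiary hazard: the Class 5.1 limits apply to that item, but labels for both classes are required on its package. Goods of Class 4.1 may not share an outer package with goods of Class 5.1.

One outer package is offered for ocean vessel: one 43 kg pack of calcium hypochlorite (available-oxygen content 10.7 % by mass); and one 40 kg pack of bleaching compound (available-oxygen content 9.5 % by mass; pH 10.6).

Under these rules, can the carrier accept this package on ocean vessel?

Yes

Calcium hypochlorite: available-oxygen content 10.7 % by mass ≥ 8.5 % by mass → Class 5.1 (Oxidizer).
The bleaching compound has available-oxygen content 9.5 % by mass, which is ≥ 8.5 % by mass, so it is Class 5.1 (Oxidizer).
Total Class 5.1: 43 kg + 40 kg = 83 kg.
83 kg is within the ocean vessel limit of 100 kg for Class 5.1.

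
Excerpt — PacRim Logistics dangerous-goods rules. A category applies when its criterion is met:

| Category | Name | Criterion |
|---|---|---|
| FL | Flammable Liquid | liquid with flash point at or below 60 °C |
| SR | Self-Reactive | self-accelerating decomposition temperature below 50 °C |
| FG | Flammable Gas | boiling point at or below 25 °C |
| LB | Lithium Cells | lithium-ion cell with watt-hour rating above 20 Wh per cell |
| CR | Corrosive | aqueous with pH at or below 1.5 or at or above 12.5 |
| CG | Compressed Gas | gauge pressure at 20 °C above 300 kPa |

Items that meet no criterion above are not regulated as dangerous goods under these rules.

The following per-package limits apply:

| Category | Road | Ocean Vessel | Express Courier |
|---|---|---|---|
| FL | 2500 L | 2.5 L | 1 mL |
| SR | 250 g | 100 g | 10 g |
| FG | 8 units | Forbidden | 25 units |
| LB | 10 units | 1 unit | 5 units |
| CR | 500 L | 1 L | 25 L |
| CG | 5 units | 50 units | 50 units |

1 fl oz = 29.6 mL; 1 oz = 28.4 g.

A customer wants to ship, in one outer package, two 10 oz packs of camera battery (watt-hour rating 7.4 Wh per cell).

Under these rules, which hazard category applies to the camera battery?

Not regulated

watt-hour rating 7.4 Wh per cell is not above 20 Wh per cell, so Category LB does not apply.
No criterion is met, so the item is not regulated.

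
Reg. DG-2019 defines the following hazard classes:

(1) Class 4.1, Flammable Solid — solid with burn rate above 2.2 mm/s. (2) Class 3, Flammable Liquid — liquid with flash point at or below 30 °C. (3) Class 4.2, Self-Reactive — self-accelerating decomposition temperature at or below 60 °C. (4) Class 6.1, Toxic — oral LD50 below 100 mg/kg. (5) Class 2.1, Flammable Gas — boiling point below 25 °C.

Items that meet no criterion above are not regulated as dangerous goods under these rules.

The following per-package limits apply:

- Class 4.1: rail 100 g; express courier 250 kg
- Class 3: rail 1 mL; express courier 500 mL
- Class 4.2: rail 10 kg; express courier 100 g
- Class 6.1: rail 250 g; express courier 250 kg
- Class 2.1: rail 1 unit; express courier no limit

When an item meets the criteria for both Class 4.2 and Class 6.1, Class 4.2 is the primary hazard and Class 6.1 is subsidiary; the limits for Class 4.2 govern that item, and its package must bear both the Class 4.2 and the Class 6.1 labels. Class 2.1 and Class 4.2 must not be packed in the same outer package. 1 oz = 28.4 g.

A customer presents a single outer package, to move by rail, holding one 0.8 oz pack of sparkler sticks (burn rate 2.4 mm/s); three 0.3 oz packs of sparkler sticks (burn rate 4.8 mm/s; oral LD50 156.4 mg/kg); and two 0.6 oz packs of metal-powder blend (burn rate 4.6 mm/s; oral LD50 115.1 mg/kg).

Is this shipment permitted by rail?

Yes

The sparkler sticks have burn rate 2.4 mm/s, which is > 2.2 mm/s, so they are Class 4.1 (Flammable Solid).
Sparkler sticks: burn rate 4.8 mm/s > 2.2 mm/s → Class 4.1 (Flammable Solid).
With burn rate 4.6 mm/s (> 2.2 mm/s), the metal-powder blend falls in Class 4.1.
Class 4.1 net quantity: (one 0.8 oz pack = 22.72 g) + (three 0.3 oz packs = 25.56 g) + (two 0.6 oz packs = 34.08 g) = 82.36 g.
That is within the Class 4.1 rail limit of 100 g.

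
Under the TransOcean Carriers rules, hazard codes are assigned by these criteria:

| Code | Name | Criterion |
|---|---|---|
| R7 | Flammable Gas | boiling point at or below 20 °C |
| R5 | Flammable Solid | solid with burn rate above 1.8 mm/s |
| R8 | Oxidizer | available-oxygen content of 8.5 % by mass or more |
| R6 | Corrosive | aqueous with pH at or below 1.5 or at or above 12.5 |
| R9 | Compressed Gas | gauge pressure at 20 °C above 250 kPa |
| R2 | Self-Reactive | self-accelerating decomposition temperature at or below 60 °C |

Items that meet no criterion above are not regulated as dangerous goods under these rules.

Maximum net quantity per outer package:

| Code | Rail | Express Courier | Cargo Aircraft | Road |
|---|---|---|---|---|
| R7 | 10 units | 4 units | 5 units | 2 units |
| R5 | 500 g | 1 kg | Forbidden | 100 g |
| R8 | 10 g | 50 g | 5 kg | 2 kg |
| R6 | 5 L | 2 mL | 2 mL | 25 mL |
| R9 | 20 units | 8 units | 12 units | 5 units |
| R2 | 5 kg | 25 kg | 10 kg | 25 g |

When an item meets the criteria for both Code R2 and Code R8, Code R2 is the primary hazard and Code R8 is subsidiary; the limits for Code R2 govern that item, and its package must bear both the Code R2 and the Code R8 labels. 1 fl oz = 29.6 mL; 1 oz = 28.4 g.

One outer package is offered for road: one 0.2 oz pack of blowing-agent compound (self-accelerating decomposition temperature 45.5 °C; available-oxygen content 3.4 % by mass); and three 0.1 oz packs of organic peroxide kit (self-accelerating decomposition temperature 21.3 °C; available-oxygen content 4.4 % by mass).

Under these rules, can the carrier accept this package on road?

The blowing-agent compound has self-accelerating decomposition temperature 45.5 °C, which is ≤ 60 °C, so it is Code R2 (Self-Reactive).
The organic peroxide kit has self-accelerating decomposition temperature 21.3 °C, which is ≤ 60 °C, so it is Code R2 (Self-Reactive).
Total Code R2: (one 0.2 oz pack = 5.68 g) + (three 0.1 oz packs = 8.52 g) = 14.2 g.
That is within the Code R2 road limit of 25 g.

Yes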